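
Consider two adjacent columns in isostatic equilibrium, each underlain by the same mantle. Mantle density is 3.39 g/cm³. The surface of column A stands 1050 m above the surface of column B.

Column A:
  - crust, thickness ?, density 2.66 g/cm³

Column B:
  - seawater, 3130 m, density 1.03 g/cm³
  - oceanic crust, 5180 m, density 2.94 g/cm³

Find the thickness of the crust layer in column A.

18200 m

Take the compensation level at the base of the deeper column (depth z_c below the surface of column A) and equate Σ ρ_i t_i down to z_c; mantle fills any gap and the z_c terms cancel.
Column A: x×2.66 + (z_c − 0 − x)×3.39
Column B: 1050×0 + 3130×1.03 + 5180×2.94 + (z_c − 1050 − 8310)×3.39
The z_c×3.39 term appears on both sides and cancels. Collect the known terms of each column as K = Σ(ρt)_known − 3.39 × (depth of known layers): K_A = 0 − 3.39×0 = 0; K_B = 18453.1 − 3.39×(1050 + 8310) = −13277.3.
Balance: K_A − x×(3.39 − 2.66) = K_B, so x = (K_A − K_B)/(3.39 − 2.66) = 13277.3/0.73 = 18200 m.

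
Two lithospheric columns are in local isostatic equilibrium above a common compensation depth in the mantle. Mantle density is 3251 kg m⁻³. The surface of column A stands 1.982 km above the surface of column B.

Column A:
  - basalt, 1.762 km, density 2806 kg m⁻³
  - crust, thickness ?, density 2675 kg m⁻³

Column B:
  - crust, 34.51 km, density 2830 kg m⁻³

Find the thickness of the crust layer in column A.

35 km

Take the compensation level at the base of the deeper column (depth z_c below the surface of column A) and equate Σ ρ_i t_i down to z_c; mantle fills any gap and the z_c terms cancel.
Column A: 1.762×2806 + x×2675 + (z_c − 1.762 − x)×3251
Column B: 1.982×0 + 34.51×2830 + (z_c − 1.982 − 34.51)×3251
The z_c×3251 term appears on both sides and cancels. Collect the known terms of each column as K = Σ(ρt)_known − 3251 × (depth of known layers): K_A = 4944.172 − 3251×1.762 = −784.09; K_B = 97663.3 − 3251×(1.982 + 34.51) = −20972.192.
Balance: K_A − x×(3251 − 2675) = K_B, so x = (K_A − K_B)/(3251 − 2675) = 20188.1/576 = 35 km.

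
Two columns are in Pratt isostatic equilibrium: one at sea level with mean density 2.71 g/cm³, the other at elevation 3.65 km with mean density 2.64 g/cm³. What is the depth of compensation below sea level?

ρ_ref D = ρ (D + h) → D (ρ_ref − ρ) = ρ h.
D = ρ h/(ρ_ref − ρ) = 2.64 × 3.65 km/(2.71 − 2.64) = 138 km.

138 km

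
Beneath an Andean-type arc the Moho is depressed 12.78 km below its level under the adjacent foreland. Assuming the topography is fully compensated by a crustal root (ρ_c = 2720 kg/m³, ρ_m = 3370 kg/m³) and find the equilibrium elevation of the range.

By Archimedes' principle applied to the lithosphere: ρ_c h = (ρ_m − ρ_c) r.
h = r (ρ_m − ρ_c) / ρ_c = 12.78 km × (3370 − 2720) / 2720 = 3.05 km.

3.05 km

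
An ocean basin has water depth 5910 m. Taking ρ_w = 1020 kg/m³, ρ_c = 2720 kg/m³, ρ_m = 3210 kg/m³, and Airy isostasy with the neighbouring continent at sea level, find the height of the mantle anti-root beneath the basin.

Isostatic balance requires: replacing crust with seawater at the top is compensated by replacing crust with mantle at the base: d (ρ_c − ρ_w) = a (ρ_m − ρ_c).
a = d (ρ_c − ρ_w)/(ρ_m − ρ_c) = 5910 m × 1700/490 = 20500 m.

20500 m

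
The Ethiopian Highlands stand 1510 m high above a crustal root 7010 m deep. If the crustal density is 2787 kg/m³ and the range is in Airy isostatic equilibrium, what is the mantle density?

3390 kg/m³

Airy balance: ρ_c h = (ρ_m − ρ_c) r → ρ_m = ρ_c (1 + h/r).
ρ_m = 2787 × (1 + 1510 m/7010 m) = 3390 kg/m³.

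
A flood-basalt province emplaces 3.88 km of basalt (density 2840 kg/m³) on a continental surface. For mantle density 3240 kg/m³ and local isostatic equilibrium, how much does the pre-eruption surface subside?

Subaerial loading: s = t ρ_load / ρ_m.
s = 3.88 km × 2840/3240 = 3.4 km.

3.4 km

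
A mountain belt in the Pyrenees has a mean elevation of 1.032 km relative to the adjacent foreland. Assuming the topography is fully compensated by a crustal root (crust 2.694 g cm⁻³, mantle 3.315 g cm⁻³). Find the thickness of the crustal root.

4.48 km

Balancing pressure at the compensation depth: the weight of the topography is balanced by the buoyancy of the root, ρ_c h = (ρ_m − ρ_c) r.
r = h · ρ_c / (ρ_m − ρ_c) = 1.032 km × 2.694 / (3.315 − 2.694) = 4.48 km.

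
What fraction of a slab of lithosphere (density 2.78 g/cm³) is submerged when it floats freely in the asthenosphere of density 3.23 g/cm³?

0.861

Submerged fraction = ρ_obj/ρ_fluid = 2.78/3.23 = 0.861.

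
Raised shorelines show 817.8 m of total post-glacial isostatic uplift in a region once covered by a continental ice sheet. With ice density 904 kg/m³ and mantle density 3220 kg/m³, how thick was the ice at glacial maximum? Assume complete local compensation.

2910 m

u = t ρ_ice/ρ_m → t = u ρ_m/ρ_ice = 817.8 m × 3220/904 = 2910 m.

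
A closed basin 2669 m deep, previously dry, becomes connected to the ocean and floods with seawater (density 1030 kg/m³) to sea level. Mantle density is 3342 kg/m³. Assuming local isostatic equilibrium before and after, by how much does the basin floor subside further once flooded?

After flooding the water column is d + s deep. Its weight must equal the weight of mantle displaced by the extra subsidence s: (d + s) ρ_w = s ρ_m.
s = d ρ_w / (ρ_m − ρ_w) = 2669 m × 1030/(3342 − 1030) = 1190 m.

1190 m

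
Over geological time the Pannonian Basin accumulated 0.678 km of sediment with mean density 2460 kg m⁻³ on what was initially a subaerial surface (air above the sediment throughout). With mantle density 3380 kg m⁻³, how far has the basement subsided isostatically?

0.493 km

Subaerial load: s = t ρ_sed / ρ_m = 0.678 km × 2460/3380 = 0.493 km.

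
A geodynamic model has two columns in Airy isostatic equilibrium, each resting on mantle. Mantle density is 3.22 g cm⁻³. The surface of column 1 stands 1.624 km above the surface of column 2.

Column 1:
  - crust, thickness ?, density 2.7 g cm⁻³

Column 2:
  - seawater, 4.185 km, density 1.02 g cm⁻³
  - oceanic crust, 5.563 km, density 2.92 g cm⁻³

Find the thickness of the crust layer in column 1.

Take the compensation level at the base of the deeper column (depth z_c below the surface of column 1) and equate Σ ρ_i t_i down to z_c; mantle fills any gap and the z_c terms cancel.
Column 1: x×2.7 + (z_c − 0 − x)×3.22
Column 2: 1.624×0 + 4.185×1.02 + 5.563×2.92 + (z_c − 1.624 − 9.748)×3.22
The z_c×3.22 term appears on both sides and cancels. Collect the known terms of each column as K = Σ(ρt)_known − 3.22 × (depth of known layers): K_1 = 0 − 3.22×0 = 0; K_2 = 20.51266 − 3.22×(1.624 + 9.748) = −16.10518.
Balance: K_1 − x×(3.22 − 2.7) = K_2, so x = (K_1 − K_2)/(3.22 − 2.7) = 16.1052/0.52 = 31 km.

31 km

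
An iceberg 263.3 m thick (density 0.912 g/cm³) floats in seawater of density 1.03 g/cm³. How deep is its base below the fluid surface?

233 m

Draft d = t ρ_obj/ρ_fluid = 263.3 m × 0.912/1.03 = 233 m.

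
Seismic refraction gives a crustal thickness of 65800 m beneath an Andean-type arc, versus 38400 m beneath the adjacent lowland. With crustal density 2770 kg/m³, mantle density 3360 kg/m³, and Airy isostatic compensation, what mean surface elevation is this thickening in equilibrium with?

Excess crust Δ = 65800 m − 38400 m = 27400 m, split between elevation h and root r with h + r = Δ.
Airy balance ρ_c h = (ρ_m − ρ_c) r gives r = h ρ_c/(ρ_m − ρ_c), so h (1 + ρ_c/(ρ_m − ρ_c)) = Δ, i.e. h = Δ (ρ_m − ρ_c)/ρ_m.
h = 27400 m × 590/3360 = 4810 m.

4810 m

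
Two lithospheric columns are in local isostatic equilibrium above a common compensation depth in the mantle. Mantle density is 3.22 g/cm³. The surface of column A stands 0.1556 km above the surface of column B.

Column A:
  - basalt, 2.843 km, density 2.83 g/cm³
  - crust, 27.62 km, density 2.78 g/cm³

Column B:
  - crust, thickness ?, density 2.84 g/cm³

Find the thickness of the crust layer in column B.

Take the compensation level at the base of the deeper column (depth z_c below the surface of column A) and equate Σ ρ_i t_i down to z_c; mantle fills any gap and the z_c terms cancel.
Column A: 2.843×2.83 + 27.62×2.78 + (z_c − 30.463)×3.22
Column B: 0.1556×0 + x×2.84 + (z_c − 0.1556 − 0 − x)×3.22
The z_c×3.22 term appears on both sides and cancels. Collect the known terms of each column as K = Σ(ρt)_known − 3.22 × (depth of known layers): K_A = 84.82929 − 3.22×30.463 = −13.26157; K_B = 0 − 3.22×(0.1556 + 0) = −0.501032.
Balance: K_A = K_B − x×(3.22 − 2.84), so x = (K_B − K_A)/(3.22 − 2.84) = 12.7605/0.38 = 33.6 km.

33.6 km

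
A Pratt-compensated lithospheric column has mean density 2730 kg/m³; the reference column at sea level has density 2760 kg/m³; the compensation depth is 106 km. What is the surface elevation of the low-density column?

1.16 km

ρ_ref D = ρ (D + h) → h = D (ρ_ref − ρ)/ρ.
h = 106 km × (2760 − 2730)/2730 = 1.16 km.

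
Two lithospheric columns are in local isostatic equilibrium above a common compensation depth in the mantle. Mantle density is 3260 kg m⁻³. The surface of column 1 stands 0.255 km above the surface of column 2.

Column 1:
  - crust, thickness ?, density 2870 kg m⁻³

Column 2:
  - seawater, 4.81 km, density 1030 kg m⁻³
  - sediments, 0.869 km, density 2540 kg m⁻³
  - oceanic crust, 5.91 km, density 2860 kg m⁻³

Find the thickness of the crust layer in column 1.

37.3 km

Take the compensation level at the base of the deeper column (depth z_c below the surface of column 1) and equate Σ ρ_i t_i down to z_c; mantle fills any gap and the z_c terms cancel.
Column 1: x×2870 + (z_c − 0 − x)×3260
Column 2: 0.255×0 + 4.81×1030 + 0.869×2540 + 5.91×2860 + (z_c − 0.255 − 11.589)×3260
The z_c×3260 term appears on both sides and cancels. Collect the known terms of each column as K = Σ(ρt)_known − 3260 × (depth of known layers): K_1 = 0 − 3260×0 = 0; K_2 = 24064.16 − 3260×(0.255 + 11.589) = −14547.28.
Balance: K_1 − x×(3260 − 2870) = K_2, so x = (K_1 − K_2)/(3260 − 2870) = 14547.3/390 = 37.3 km.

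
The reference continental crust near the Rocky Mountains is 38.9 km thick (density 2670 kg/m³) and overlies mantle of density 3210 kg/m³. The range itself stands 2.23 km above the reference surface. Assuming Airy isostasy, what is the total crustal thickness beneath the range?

Root depth r = h ρ_c / (ρ_m − ρ_c) = 2.23 km × 2670 / 540 = 11.03 km.
Total thickness = T + h + r = 38.9 km + 2.23 km + 11.03 km = 52.2 km.

52.2 km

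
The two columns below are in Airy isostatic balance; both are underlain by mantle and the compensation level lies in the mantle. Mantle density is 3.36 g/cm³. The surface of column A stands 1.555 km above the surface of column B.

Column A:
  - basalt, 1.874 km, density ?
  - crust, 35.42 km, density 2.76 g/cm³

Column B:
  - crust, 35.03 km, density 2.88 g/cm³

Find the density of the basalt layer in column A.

2.94 g/cm³

Take the compensation level at the base of the deeper column (depth z_c below the surface of column A) and equate Σ ρ_i t_i down to z_c; mantle fills any gap and the z_c terms cancel.
Column A: 1.874×ρ + 35.42×2.76 + (z_c − 37.294)×3.36
Column B: 1.555×0 + 35.03×2.88 + (z_c − 1.555 − 35.03)×3.36
The z_c×3.36 term appears on both sides and cancels. Collect the known terms of each column as K = Σ(ρt)_known − 3.36 × (depth of known layers): K_A = 97.7592 − 3.36×37.294 = −27.54864; K_B = 100.8864 − 3.36×(1.555 + 35.03) = −22.0392.
Balance: K_A + 1.874×ρ = K_B, so ρ = (K_B − K_A)/1.874 = 5.50944/1.874 = 2.94 g/cm³.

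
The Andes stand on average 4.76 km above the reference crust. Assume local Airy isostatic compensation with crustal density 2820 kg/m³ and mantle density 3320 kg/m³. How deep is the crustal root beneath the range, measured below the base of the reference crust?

In Airy isostatic equilibrium: the weight of the topography is balanced by the buoyancy of the root, ρ_c h = (ρ_m − ρ_c) r.
r = h · ρ_c / (ρ_m − ρ_c) = 4.76 km × 2820 / (3320 − 2820) = 26.8 km.

26.8 km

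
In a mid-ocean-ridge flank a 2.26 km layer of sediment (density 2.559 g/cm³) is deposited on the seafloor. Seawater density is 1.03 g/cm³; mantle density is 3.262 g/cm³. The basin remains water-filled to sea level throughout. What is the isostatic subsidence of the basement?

1.55 km

Submarine loading: the sediment displaces seawater, and the subsidence is in turn flooded, so s (ρ_m − ρ_w) = t (ρ_sed − ρ_w).
s = 2.26 km × (2.559 − 1.03) / (3.262 − 1.03) = 1.55 km.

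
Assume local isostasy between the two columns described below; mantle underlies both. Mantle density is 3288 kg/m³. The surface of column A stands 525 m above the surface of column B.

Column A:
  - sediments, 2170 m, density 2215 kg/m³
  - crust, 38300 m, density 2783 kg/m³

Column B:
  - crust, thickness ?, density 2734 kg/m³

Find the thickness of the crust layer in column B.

36000 m

Take the compensation level at the base of the deeper column (depth z_c below the surface of column A) and equate Σ ρ_i t_i down to z_c; mantle fills any gap and the z_c terms cancel.
Column A: 2170×2215 + 38300×2783 + (z_c − 40470)×3288
Column B: 525×0 + x×2734 + (z_c − 525 − 0 − x)×3288
The z_c×3288 term appears on both sides and cancels. Collect the known terms of each column as K = Σ(ρt)_known − 3288 × (depth of known layers): K_A = 111395450 − 3288×40470 = −21669910; K_B = 0 − 3288×(525 + 0) = −1726200.
Balance: K_A = K_B − x×(3288 − 2734), so x = (K_B − K_A)/(3288 − 2734) = 19943700/554 = 36000 m.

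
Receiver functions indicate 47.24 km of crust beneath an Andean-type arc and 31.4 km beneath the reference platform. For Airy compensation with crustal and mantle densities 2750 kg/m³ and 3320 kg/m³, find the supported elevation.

2.72 km

Excess crust Δ = 47.24 km − 31.4 km = 15.84 km, split between elevation h and root r with h + r = Δ.
Airy balance ρ_c h = (ρ_m − ρ_c) r gives r = h ρ_c/(ρ_m − ρ_c), so h (1 + ρ_c/(ρ_m − ρ_c)) = Δ, i.e. h = Δ (ρ_m − ρ_c)/ρ_m.
h = 15.84 km × 570/3320 = 2.72 km.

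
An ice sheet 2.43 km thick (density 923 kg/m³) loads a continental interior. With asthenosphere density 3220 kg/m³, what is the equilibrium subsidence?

By Archimedes' principle applied to the lithosphere: the ice load ρ_ice t is balanced by mantle displaced below, ρ_m s.
s = t ρ_ice / ρ_m = 2.43 km × 923/3220 = 0.697 km.

0.697 km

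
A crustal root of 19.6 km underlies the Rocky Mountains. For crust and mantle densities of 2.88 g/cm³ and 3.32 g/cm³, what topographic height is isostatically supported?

For local isostatic compensation: ρ_c h = (ρ_m − ρ_c) r.
h = r (ρ_m − ρ_c) / ρ_c = 19.6 km × (3.32 − 2.88) / 2.88 = 2.99 km.

2.99 km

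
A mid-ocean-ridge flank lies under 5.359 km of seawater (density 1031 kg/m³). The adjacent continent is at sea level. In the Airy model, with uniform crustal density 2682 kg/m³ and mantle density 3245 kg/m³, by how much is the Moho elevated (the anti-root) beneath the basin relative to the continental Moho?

15.7 km

Isostatic balance requires: replacing crust with seawater at the top is compensated by replacing crust with mantle at the base: d (ρ_c − ρ_w) = a (ρ_m − ρ_c).
a = d (ρ_c − ρ_w)/(ρ_m − ρ_c) = 5.359 km × 1651/563 = 15.7 km.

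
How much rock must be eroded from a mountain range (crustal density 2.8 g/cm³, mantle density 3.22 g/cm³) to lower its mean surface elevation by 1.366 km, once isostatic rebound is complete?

10.5 km

Net drop Δ = e − u = e − e ρ_c/ρ_m = e (ρ_m − ρ_c)/ρ_m.
e = Δ ρ_m/(ρ_m − ρ_c) = 1.366 km × 3.22/0.42 = 10.5 km.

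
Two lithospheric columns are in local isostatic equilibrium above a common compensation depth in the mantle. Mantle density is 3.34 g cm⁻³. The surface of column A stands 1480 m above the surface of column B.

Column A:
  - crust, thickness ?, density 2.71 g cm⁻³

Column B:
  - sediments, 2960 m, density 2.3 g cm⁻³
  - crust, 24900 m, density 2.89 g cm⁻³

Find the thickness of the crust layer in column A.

Take the compensation level at the base of the deeper column (depth z_c below the surface of column A) and equate Σ ρ_i t_i down to z_c; mantle fills any gap and the z_c terms cancel.
Column A: x×2.71 + (z_c − 0 − x)×3.34
Column B: 1480×0 + 2960×2.3 + 24900×2.89 + (z_c − 1480 − 27860)×3.34
The z_c×3.34 term appears on both sides and cancels. Collect the known terms of each column as K = Σ(ρt)_known − 3.34 × (depth of known layers): K_A = 0 − 3.34×0 = 0; K_B = 78769 − 3.34×(1480 + 27860) = −19226.6.
Balance: K_A − x×(3.34 − 2.71) = K_B, so x = (K_A − K_B)/(3.34 − 2.71) = 19226.6/0.63 = 30500 m.

30500 m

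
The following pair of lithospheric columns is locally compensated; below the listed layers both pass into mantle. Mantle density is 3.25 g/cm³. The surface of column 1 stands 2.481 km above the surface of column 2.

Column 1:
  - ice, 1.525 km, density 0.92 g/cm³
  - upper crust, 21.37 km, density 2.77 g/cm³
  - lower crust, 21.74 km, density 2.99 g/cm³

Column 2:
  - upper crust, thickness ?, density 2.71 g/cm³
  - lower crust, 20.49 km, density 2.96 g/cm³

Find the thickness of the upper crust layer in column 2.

10.1 km

Take the compensation level at the base of the deeper column (depth z_c below the surface of column 1) and equate Σ ρ_i t_i down to z_c; mantle fills any gap and the z_c terms cancel.
Column 1: 1.525×0.92 + 21.37×2.77 + 21.74×2.99 + (z_c − 44.635)×3.25
Column 2: 2.481×0 + x×2.71 + 20.49×2.96 + (z_c − 2.481 − 20.49 − x)×3.25
The z_c×3.25 term appears on both sides and cancels. Collect the known terms of each column as K = Σ(ρt)_known − 3.25 × (depth of known layers): K_1 = 125.6005 − 3.25×44.635 = −19.46325; K_2 = 60.6504 − 3.25×(2.481 + 20.49) = −14.00535.
Balance: K_1 = K_2 − x×(3.25 − 2.71), so x = (K_2 − K_1)/(3.25 − 2.71) = 5.4579/0.54 = 10.1 km.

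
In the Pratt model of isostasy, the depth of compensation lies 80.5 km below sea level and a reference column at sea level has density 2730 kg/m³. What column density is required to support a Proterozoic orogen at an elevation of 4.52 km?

2580 kg/m³

Pratt balance: ρ_ref D = ρ (D + h).
ρ = ρ_ref D/(D + h) = 2730 × 80.5 km/(80.5 km + 4.52 km) = 2580 kg/m³.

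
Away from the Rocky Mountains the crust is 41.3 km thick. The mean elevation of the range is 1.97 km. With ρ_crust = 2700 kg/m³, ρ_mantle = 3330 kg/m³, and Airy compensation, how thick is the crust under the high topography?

Root depth r = h ρ_c / (ρ_m − ρ_c) = 1.97 km × 2700 / 630 = 8.443 km.
Total thickness = T + h + r = 41.3 km + 1.97 km + 8.443 km = 51.7 km.

51.7 km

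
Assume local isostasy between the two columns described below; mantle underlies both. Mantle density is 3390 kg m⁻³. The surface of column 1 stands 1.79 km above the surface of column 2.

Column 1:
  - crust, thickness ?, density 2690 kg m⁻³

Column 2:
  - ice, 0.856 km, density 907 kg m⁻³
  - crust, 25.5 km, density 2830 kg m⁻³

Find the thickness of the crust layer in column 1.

Take the compensation level at the base of the deeper column (depth z_c below the surface of column 1) and equate Σ ρ_i t_i down to z_c; mantle fills any gap and the z_c terms cancel.
Column 1: x×2690 + (z_c − 0 − x)×3390
Column 2: 1.79×0 + 0.856×907 + 25.5×2830 + (z_c − 1.79 − 26.356)×3390
The z_c×3390 term appears on both sides and cancels. Collect the known terms of each column as K = Σ(ρt)_known − 3390 × (depth of known layers): K_1 = 0 − 3390×0 = 0; K_2 = 72941.392 − 3390×(1.79 + 26.356) = −22473.548.
Balance: K_1 − x×(3390 − 2690) = K_2, so x = (K_1 − K_2)/(3390 − 2690) = 22473.5/700 = 32.1 km.

32.1 km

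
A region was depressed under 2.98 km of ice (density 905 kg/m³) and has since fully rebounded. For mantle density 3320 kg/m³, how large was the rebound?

0.812 km

Removing the load lets mantle flow back in; uplift u satisfies ρ_ice t = ρ_m u.
u = t ρ_ice/ρ_m = 2.98 km × 905/3320 = 0.812 km.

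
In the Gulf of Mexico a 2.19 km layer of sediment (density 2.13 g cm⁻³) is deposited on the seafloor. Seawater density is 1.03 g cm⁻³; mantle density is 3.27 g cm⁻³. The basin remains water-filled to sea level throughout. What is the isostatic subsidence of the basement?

1.08 km

Submarine loading: the sediment displaces seawater, and the subsidence is in turn flooded, so s (ρ_m − ρ_w) = t (ρ_sed − ρ_w).
s = 2.19 km × (2.13 − 1.03) / (3.27 − 1.03) = 1.08 km.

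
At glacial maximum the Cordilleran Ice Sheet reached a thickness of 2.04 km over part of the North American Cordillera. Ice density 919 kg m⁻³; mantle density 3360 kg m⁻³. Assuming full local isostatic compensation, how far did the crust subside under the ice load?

In Airy isostatic equilibrium: the ice load ρ_ice t is balanced by mantle displaced below, ρ_m s.
s = t ρ_ice / ρ_m = 2.04 km × 919/3360 = 0.558 km.

0.558 km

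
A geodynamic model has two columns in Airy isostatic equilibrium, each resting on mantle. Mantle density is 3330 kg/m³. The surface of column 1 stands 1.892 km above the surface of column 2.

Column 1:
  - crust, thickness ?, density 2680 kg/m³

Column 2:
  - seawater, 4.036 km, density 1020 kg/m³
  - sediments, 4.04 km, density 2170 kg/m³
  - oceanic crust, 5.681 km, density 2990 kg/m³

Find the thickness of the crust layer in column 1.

34.2 km

Take the compensation level at the base of the deeper column (depth z_c below the surface of column 1) and equate Σ ρ_i t_i down to z_c; mantle fills any gap and the z_c terms cancel.
Column 1: x×2680 + (z_c − 0 − x)×3330
Column 2: 1.892×0 + 4.036×1020 + 4.04×2170 + 5.681×2990 + (z_c − 1.892 − 13.757)×3330
The z_c×3330 term appears on both sides and cancels. Collect the known terms of each column as K = Σ(ρt)_known − 3330 × (depth of known layers): K_1 = 0 − 3330×0 = 0; K_2 = 29869.71 − 3330×(1.892 + 13.757) = −22241.46.
Balance: K_1 − x×(3330 − 2680) = K_2, so x = (K_1 − K_2)/(3330 − 2680) = 22241.5/650 = 34.2 km.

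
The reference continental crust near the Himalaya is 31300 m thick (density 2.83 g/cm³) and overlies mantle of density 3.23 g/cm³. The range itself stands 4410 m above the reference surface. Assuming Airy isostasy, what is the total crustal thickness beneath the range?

Root depth r = h ρ_c / (ρ_m − ρ_c) = 4410 m × 2.83 / 0.4 = 31200 m.
Total thickness = T + h + r = 31300 m + 4410 m + 31200 m = 66900 m.

66900 m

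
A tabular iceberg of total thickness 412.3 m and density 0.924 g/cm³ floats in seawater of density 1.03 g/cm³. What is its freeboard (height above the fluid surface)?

42.4 m

Floating equilibrium: submerged depth d = t ρ_obj/ρ_fluid = 412.3 m × 0.924/1.03 = 369.9 m.
Freeboard = t − d = 412.3 m − 369.9 m = 42.4 m.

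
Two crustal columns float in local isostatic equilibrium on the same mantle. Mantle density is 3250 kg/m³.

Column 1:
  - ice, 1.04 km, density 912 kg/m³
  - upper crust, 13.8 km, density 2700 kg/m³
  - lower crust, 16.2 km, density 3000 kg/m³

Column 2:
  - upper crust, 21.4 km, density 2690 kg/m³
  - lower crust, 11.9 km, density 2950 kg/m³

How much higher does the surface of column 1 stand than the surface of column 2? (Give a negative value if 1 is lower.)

For any compensation level in the mantle, the mantle terms cancel and isostasy reduces to e = (Σt_1 − Σt_2) − (Σ(ρt)_1 − Σ(ρt)_2) / ρ_m.
Σt_1 = 31.04 km; Σt_2 = 33.3 km; Σ(ρt)_1 = 86808.48; Σ(ρt)_2 = 92671 (in km·kg/m³).
e = (31.04 − 33.3) − (86808.48 − 92671) / 3250 = −0.456 km.

−0.456 km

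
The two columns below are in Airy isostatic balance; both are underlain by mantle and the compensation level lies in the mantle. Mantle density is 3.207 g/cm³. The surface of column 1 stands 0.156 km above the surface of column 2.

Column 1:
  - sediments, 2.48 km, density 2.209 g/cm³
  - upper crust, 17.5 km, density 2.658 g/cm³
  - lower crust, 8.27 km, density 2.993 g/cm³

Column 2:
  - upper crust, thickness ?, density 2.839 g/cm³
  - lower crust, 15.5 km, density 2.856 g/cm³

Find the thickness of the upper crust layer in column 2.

Take the compensation level at the base of the deeper column (depth z_c below the surface of column 1) and equate Σ ρ_i t_i down to z_c; mantle fills any gap and the z_c terms cancel.
Column 1: 2.48×2.209 + 17.5×2.658 + 8.27×2.993 + (z_c − 28.25)×3.207
Column 2: 0.156×0 + x×2.839 + 15.5×2.856 + (z_c − 0.156 − 15.5 − x)×3.207
The z_c×3.207 term appears on both sides and cancels. Collect the known terms of each column as K = Σ(ρt)_known − 3.207 × (depth of known layers): K_1 = 76.74543 − 3.207×28.25 = −13.85232; K_2 = 44.268 − 3.207×(0.156 + 15.5) = −5.940792.
Balance: K_1 = K_2 − x×(3.207 − 2.839), so x = (K_2 − K_1)/(3.207 − 2.839) = 7.91153/0.368 = 21.5 km.

21.5 km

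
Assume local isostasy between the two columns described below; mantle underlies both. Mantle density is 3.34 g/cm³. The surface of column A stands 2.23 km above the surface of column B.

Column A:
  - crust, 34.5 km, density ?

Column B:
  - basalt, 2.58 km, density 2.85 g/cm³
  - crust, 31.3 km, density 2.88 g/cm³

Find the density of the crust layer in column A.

Take the compensation level at the base of the deeper column (depth z_c below the surface of column A) and equate Σ ρ_i t_i down to z_c; mantle fills any gap and the z_c terms cancel.
Column A: 34.5×ρ + (z_c − 34.5)×3.34
Column B: 2.23×0 + 2.58×2.85 + 31.3×2.88 + (z_c − 2.23 − 33.88)×3.34
The z_c×3.34 term appears on both sides and cancels. Collect the known terms of each column as K = Σ(ρt)_known − 3.34 × (depth of known layers): K_A = 0 − 3.34×34.5 = −115.23; K_B = 97.497 − 3.34×(2.23 + 33.88) = −23.1104.
Balance: K_A + 34.5×ρ = K_B, so ρ = (K_B − K_A)/34.5 = 92.1196/34.5 = 2.67 g/cm³.

2.67 g/cm³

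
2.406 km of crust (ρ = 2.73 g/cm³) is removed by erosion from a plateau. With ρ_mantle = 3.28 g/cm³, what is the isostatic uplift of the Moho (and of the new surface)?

2 km

Unloading: uplift u = e ρ_c/ρ_m = 2.406 km × 2.73/3.28 = 2 km.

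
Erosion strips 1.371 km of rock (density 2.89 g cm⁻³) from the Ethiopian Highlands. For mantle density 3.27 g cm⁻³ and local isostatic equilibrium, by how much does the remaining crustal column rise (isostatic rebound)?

1.21 km

Unloading: uplift u = e ρ_c/ρ_m = 1.371 km × 2.89/3.27 = 1.21 km.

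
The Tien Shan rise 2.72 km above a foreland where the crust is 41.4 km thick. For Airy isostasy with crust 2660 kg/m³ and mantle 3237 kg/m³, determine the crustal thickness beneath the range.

Root depth r = h ρ_c / (ρ_m − ρ_c) = 2.72 km × 2660 / 577 = 12.54 km.
Total thickness = T + h + r = 41.4 km + 2.72 km + 12.54 km = 56.7 km.

56.7 km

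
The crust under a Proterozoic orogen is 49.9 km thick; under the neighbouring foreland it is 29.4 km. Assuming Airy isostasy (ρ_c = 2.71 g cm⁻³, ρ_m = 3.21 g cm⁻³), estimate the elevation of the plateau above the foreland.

Excess crust Δ = 49.9 km − 29.4 km = 20.5 km, split between elevation h and root r with h + r = Δ.
Airy balance ρ_c h = (ρ_m − ρ_c) r gives r = h ρ_c/(ρ_m − ρ_c), so h (1 + ρ_c/(ρ_m − ρ_c)) = Δ, i.e. h = Δ (ρ_m − ρ_c)/ρ_m.
h = 20.5 km × 0.5/3.21 = 3.19 km.

3.19 km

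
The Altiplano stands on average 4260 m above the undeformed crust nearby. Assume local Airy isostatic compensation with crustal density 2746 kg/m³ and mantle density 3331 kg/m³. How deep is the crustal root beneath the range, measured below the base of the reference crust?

Equating mass per unit area of the two columns: the weight of the topography is balanced by the buoyancy of the root, ρ_c h = (ρ_m − ρ_c) r.
r = h · ρ_c / (ρ_m − ρ_c) = 4260 m × 2746 / (3331 − 2746) = 20000 m.

20000 m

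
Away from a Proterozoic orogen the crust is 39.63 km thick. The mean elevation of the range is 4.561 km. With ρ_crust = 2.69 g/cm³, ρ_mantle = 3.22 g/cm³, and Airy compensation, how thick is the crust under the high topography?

Root depth r = h ρ_c / (ρ_m − ρ_c) = 4.561 km × 2.69 / 0.53 = 23.15 km.
Total thickness = T + h + r = 39.63 km + 4.561 km + 23.15 km = 67.3 km.

67.3 km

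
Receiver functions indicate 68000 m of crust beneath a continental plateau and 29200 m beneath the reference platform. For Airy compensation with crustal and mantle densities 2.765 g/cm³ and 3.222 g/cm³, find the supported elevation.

Excess crust Δ = 68000 m − 29200 m = 38800 m, split between elevation h and root r with h + r = Δ.
Airy balance ρ_c h = (ρ_m − ρ_c) r gives r = h ρ_c/(ρ_m − ρ_c), so h (1 + ρ_c/(ρ_m − ρ_c)) = Δ, i.e. h = Δ (ρ_m − ρ_c)/ρ_m.
h = 38800 m × 0.457/3.222 = 5500 m.

5500 m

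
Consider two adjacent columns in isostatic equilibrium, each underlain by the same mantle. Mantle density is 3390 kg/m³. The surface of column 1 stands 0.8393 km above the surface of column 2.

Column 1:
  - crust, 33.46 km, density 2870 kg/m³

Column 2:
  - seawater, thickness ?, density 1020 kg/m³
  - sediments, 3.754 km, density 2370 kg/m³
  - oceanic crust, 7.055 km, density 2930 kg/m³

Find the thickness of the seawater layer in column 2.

Take the compensation level at the base of the deeper column (depth z_c below the surface of column 1) and equate Σ ρ_i t_i down to z_c; mantle fills any gap and the z_c terms cancel.
Column 1: 33.46×2870 + (z_c − 33.46)×3390
Column 2: 0.8393×0 + x×1020 + 3.754×2370 + 7.055×2930 + (z_c − 0.8393 − 10.809 − x)×3390
The z_c×3390 term appears on both sides and cancels. Collect the known terms of each column as K = Σ(ρt)_known − 3390 × (depth of known layers): K_1 = 96030.2 − 3390×33.46 = −17399.2; K_2 = 29568.13 − 3390×(0.8393 + 10.809) = −9919.607.
Balance: K_1 = K_2 − x×(3390 − 1020), so x = (K_2 − K_1)/(3390 − 1020) = 7479.59/2370 = 3.16 km.

3.16 km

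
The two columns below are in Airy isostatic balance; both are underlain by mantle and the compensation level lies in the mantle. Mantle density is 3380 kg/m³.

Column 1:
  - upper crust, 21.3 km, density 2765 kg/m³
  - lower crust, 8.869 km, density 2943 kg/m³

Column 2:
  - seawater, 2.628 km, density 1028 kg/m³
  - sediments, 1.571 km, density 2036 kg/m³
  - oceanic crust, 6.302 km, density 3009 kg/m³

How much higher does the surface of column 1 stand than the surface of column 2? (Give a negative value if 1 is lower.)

1.88 km

For any compensation level in the mantle, the mantle terms cancel and isostasy reduces to e = (Σt_1 − Σt_2) − (Σ(ρt)_1 − Σ(ρt)_2) / ρ_m.
Σt_1 = 30.169 km; Σt_2 = 10.501 km; Σ(ρt)_1 = 84995.967; Σ(ρt)_2 = 24862.858 (in km·kg/m³).
e = (30.169 − 10.501) − (84995.967 − 24862.858) / 3380 = 1.88 km.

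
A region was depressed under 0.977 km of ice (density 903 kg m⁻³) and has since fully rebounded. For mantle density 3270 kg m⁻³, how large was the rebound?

0.27 km

Removing the load lets mantle flow back in; uplift u satisfies ρ_ice t = ρ_m u.
u = t ρ_ice/ρ_m = 0.977 km × 903/3270 = 0.27 km.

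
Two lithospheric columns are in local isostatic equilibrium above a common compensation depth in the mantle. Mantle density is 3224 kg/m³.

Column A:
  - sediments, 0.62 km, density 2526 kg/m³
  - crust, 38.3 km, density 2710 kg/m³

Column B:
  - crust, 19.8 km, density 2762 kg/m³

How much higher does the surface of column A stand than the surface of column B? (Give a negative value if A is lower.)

3.4 km

For any compensation level in the mantle, the mantle terms cancel and isostasy reduces to e = (Σt_A − Σt_B) − (Σ(ρt)_A − Σ(ρt)_B) / ρ_m.
Σt_A = 38.92 km; Σt_B = 19.8 km; Σ(ρt)_A = 105359.12; Σ(ρt)_B = 54687.6 (in km·kg/m³).
e = (38.92 − 19.8) − (105359.12 − 54687.6) / 3224 = 3.4 km.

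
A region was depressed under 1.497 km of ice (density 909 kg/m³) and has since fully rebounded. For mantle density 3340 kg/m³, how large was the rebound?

0.407 km

Removing the load lets mantle flow back in; uplift u satisfies ρ_ice t = ρ_m u.
u = t ρ_ice/ρ_m = 1.497 km × 909/3340 = 0.407 km.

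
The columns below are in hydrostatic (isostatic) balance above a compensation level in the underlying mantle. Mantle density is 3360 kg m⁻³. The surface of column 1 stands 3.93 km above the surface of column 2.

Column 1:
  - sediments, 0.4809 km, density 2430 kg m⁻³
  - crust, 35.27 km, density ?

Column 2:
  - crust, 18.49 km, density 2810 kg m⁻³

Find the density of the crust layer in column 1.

2710 kg m⁻³

Take the compensation level at the base of the deeper column (depth z_c below the surface of column 1) and equate Σ ρ_i t_i down to z_c; mantle fills any gap and the z_c terms cancel.
Column 1: 0.4809×2430 + 35.27×ρ + (z_c − 35.7509)×3360
Column 2: 3.93×0 + 18.49×2810 + (z_c − 3.93 − 18.49)×3360
The z_c×3360 term appears on both sides and cancels. Collect the known terms of each column as K = Σ(ρt)_known − 3360 × (depth of known layers): K_1 = 1168.587 − 3360×35.7509 = −118954.437; K_2 = 51956.9 − 3360×(3.93 + 18.49) = −23374.3.
Balance: K_1 + 35.27×ρ = K_2, so ρ = (K_2 − K_1)/35.27 = 95580.1/35.27 = 2710 kg m⁻³.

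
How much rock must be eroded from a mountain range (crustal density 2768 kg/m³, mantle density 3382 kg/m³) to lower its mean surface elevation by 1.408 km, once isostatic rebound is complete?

7.76 km

Net drop Δ = e − u = e − e ρ_c/ρ_m = e (ρ_m − ρ_c)/ρ_m.
e = Δ ρ_m/(ρ_m − ρ_c) = 1.408 km × 3382/614 = 7.76 km.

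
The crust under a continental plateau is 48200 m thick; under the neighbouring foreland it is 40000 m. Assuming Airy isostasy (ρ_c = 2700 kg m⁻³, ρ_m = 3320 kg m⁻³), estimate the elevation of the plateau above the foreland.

1530 m

Excess crust Δ = 48200 m − 40000 m = 8200 m, split between elevation h and root r with h + r = Δ.
Airy balance ρ_c h = (ρ_m − ρ_c) r gives r = h ρ_c/(ρ_m − ρ_c), so h (1 + ρ_c/(ρ_m − ρ_c)) = Δ, i.e. h = Δ (ρ_m − ρ_c)/ρ_m.
h = 8200 m × 620/3320 = 1530 m.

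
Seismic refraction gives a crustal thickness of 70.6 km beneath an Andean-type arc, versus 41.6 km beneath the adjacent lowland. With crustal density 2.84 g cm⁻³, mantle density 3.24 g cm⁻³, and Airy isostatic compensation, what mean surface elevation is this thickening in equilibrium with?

3.58 km

Excess crust Δ = 70.6 km − 41.6 km = 29 km, split between elevation h and root r with h + r = Δ.
Airy balance ρ_c h = (ρ_m − ρ_c) r gives r = h ρ_c/(ρ_m − ρ_c), so h (1 + ρ_c/(ρ_m − ρ_c)) = Δ, i.e. h = Δ (ρ_m − ρ_c)/ρ_m.
h = 29 km × 0.4/3.24 = 3.58 km.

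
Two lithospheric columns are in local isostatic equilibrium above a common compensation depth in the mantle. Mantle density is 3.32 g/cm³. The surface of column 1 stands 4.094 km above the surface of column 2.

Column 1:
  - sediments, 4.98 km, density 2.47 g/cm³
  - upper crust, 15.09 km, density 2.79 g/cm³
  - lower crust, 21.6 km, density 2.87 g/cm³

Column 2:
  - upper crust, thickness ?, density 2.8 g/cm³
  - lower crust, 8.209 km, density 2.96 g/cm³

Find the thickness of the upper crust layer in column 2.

10.4 km

Take the compensation level at the base of the deeper column (depth z_c below the surface of column 1) and equate Σ ρ_i t_i down to z_c; mantle fills any gap and the z_c terms cancel.
Column 1: 4.98×2.47 + 15.09×2.79 + 21.6×2.87 + (z_c − 41.67)×3.32
Column 2: 4.094×0 + x×2.8 + 8.209×2.96 + (z_c − 4.094 − 8.209 − x)×3.32
The z_c×3.32 term appears on both sides and cancels. Collect the known terms of each column as K = Σ(ρt)_known − 3.32 × (depth of known layers): K_1 = 116.3937 − 3.32×41.67 = −21.9507; K_2 = 24.29864 − 3.32×(4.094 + 8.209) = −16.54732.
Balance: K_1 = K_2 − x×(3.32 − 2.8), so x = (K_2 − K_1)/(3.32 − 2.8) = 5.40338/0.52 = 10.4 km.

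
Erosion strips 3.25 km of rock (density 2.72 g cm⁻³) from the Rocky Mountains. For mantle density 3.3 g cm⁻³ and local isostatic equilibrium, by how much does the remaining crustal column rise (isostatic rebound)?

Unloading: uplift u = e ρ_c/ρ_m = 3.25 km × 2.72/3.3 = 2.68 km.

2.68 km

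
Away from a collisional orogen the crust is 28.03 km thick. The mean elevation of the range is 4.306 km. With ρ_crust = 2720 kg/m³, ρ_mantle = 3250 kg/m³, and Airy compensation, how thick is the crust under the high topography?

Root depth r = h ρ_c / (ρ_m − ρ_c) = 4.306 km × 2720 / 530 = 22.1 km.
Total thickness = T + h + r = 28.03 km + 4.306 km + 22.1 km = 54.4 km.

54.4 km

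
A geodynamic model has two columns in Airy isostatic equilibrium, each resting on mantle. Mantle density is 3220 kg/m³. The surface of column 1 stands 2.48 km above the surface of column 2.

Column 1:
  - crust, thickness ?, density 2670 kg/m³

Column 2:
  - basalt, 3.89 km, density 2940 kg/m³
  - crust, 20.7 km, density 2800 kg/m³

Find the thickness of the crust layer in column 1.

32.3 km

Take the compensation level at the base of the deeper column (depth z_c below the surface of column 1) and equate Σ ρ_i t_i down to z_c; mantle fills any gap and the z_c terms cancel.
Column 1: x×2670 + (z_c − 0 − x)×3220
Column 2: 2.48×0 + 3.89×2940 + 20.7×2800 + (z_c − 2.48 − 24.59)×3220
The z_c×3220 term appears on both sides and cancels. Collect the known terms of each column as K = Σ(ρt)_known − 3220 × (depth of known layers): K_1 = 0 − 3220×0 = 0; K_2 = 69396.6 − 3220×(2.48 + 24.59) = −17768.8.
Balance: K_1 − x×(3220 − 2670) = K_2, so x = (K_1 − K_2)/(3220 − 2670) = 17768.8/550 = 32.3 km.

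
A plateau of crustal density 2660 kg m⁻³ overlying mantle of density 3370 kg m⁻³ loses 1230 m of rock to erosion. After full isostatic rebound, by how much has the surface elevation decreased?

Rebound u = e ρ_c/ρ_m = 1230 m × 2660/3370 = 970.9 m.
Net surface drop = e − u = 1230 m − 970.9 m = e (ρ_m − ρ_c)/ρ_m = 259 m.

259 m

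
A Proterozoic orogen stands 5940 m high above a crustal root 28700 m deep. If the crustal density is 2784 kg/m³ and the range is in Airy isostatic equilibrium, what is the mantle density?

Airy balance: ρ_c h = (ρ_m − ρ_c) r → ρ_m = ρ_c (1 + h/r).
ρ_m = 2784 × (1 + 5940 m/28700 m) = 3360 kg/m³.

3360 kg/m³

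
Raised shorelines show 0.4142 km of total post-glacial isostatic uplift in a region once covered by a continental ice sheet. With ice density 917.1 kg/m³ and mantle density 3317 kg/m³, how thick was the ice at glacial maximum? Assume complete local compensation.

u = t ρ_ice/ρ_m → t = u ρ_m/ρ_ice = 0.4142 km × 3317/917.1 = 1.5 km.

1.5 km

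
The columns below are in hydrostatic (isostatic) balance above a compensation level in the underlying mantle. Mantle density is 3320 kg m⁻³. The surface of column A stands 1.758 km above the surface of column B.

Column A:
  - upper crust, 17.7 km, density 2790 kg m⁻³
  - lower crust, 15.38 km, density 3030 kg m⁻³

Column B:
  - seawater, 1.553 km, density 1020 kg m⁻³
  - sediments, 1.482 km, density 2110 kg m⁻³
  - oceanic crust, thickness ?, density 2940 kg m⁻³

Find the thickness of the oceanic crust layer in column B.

Take the compensation level at the base of the deeper column (depth z_c below the surface of column A) and equate Σ ρ_i t_i down to z_c; mantle fills any gap and the z_c terms cancel.
Column A: 17.7×2790 + 15.38×3030 + (z_c − 33.08)×3320
Column B: 1.758×0 + 1.553×1020 + 1.482×2110 + x×2940 + (z_c − 1.758 − 3.035 − x)×3320
The z_c×3320 term appears on both sides and cancels. Collect the known terms of each column as K = Σ(ρt)_known − 3320 × (depth of known layers): K_A = 95984.4 − 3320×33.08 = −13841.2; K_B = 4711.08 − 3320×(1.758 + 3.035) = −11201.68.
Balance: K_A = K_B − x×(3320 − 2940), so x = (K_B − K_A)/(3320 − 2940) = 2639.52/380 = 6.95 km.

6.95 km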